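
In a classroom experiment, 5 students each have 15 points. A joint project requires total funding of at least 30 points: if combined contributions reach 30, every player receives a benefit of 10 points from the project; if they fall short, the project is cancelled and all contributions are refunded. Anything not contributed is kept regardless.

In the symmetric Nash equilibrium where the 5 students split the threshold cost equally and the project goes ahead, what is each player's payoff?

19 points

Equal share of the threshold: 30/5 = 6.
At this profile no one gains by cutting their contribution: any cut drops the total below 30, the project is cancelled, contributions are refunded, and the deviator ends with 15, which is less than 15 − 6 + 10 = 19. Contributing more than 6 just wastes the excess. So contributing exactly 6 is a best response.
Each player's payoff: 15 − 6 + 10 = 19.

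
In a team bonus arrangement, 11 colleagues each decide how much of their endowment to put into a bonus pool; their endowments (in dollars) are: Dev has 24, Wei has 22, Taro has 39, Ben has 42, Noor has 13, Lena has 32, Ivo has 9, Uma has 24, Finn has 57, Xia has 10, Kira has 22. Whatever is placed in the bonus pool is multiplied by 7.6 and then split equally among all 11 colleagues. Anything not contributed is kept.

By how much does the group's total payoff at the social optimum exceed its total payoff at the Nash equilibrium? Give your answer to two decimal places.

The private return per contributed unit is 7.6/11 = 0.6909 < 1 for every player regardless of endowment, so the Nash equilibrium is zero contribution and the group total is Σ E_j = 24 + 22 + 39 + 42 + 13 + 32 + 9 + 24 + 57 + 10 + 22 = 294.
Each contributed unit returns 7.600 to the group, so the social optimum is full contribution by everyone: group total = 7.600 × 294 = 2234.40.
Efficiency loss = (7.600 − 1) × 294 = 1940.40.

1940.40 dollars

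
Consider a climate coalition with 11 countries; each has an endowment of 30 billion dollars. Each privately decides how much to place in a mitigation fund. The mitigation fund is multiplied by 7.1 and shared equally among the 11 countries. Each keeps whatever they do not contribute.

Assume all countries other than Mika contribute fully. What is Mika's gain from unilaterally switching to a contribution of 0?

Switching from a contribution of 30 to 0 lets Mika keep an extra 30 billion dollars, but lowers the mitigation fund by 30, which costs Mika their own share of that drop: 7.1/11 × 30 = 19.36.
Net gain = 30 − 19.36 = 10.64. The private return per contributed unit (0.6455) is below 1, so free-riding is indeed the best response regardless of what the others do.

10.64 billion dollars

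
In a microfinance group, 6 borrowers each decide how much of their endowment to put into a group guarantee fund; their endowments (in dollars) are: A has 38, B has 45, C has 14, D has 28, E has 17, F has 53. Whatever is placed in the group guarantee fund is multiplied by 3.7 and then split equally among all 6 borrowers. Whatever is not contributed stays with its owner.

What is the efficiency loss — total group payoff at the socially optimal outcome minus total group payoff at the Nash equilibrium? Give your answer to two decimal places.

526.50 dollars

The private return per contributed unit is 3.7/6 = 0.6167 < 1 for every player regardless of endowment, so the Nash equilibrium is zero contribution and the group total is Σ E_j = 38 + 45 + 14 + 28 + 17 + 53 = 195.
Each contributed unit returns 3.700 to the group, so the social optimum is full contribution by everyone: group total = 3.700 × 195 = 721.50.
Efficiency loss = (3.700 − 1) × 195 = 526.50.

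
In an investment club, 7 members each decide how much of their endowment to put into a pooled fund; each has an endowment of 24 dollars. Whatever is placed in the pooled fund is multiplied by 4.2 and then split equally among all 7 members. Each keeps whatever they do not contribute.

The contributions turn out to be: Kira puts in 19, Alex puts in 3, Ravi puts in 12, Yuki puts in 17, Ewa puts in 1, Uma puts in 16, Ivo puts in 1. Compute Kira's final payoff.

46.40 dollars

Total contributed: 19 + 3 + 12 + 17 + 1 + 16 + 1 = 69.
Each receives 4.2 × 69 / 7 = 41.40 from the pooled fund.
Kira keeps 24 − 19 = 5, so Kira's payoff is 5 + 41.40 = 46.40.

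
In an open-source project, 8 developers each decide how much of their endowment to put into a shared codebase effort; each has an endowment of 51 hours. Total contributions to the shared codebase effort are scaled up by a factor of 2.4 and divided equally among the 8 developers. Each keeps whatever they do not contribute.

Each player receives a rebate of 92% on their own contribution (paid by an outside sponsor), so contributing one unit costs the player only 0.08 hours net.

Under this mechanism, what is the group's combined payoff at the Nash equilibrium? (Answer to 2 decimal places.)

1354.56 hours

With the mechanism, a contributed unit returns (2.4/8) / 0.08 = 3.7500 per unit of net cost to the contributor — now above 1 — so contributing fully is weakly dominant for every player.
At the Nash equilibrium everyone contributes 51. Group total payoff = 8 × (51 × 0.92 + 2.4 × 51) = 1354.56.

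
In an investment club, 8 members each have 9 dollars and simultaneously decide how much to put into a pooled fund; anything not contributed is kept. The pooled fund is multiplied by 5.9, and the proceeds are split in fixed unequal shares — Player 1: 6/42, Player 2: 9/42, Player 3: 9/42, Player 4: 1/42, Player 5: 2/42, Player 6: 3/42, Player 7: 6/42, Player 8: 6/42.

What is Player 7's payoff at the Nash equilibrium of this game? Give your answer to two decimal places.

24.17 dollars

For player j, contributing a unit is worthwhile iff 5.9 × (j's share) ≥ 1, i.e. iff j's share is at least 0.1695.
The shares above 0.1695 belong to Player 2 and Player 3, contributing 9 each; the remaining 6 contribute 0. Total contributed: 18.
Player 7 keeps 9 and receives 5.9 × 18 × 6/42 = 15.17 from the pooled fund, for a payoff of 24.17.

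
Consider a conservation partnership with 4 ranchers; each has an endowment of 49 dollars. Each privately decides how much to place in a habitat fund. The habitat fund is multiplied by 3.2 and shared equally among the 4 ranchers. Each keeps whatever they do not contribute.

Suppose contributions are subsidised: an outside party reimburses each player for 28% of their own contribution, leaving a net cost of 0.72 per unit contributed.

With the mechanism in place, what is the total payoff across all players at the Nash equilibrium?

With the mechanism, a contributed unit returns (3.2/4) / 0.72 = 1.1111 per unit of net cost to the contributor — now above 1 — so contributing fully is weakly dominant for every player.
At the Nash equilibrium everyone contributes 49. Group total payoff = 4 × (49 × 0.28 + 3.2 × 49) = 682.08.

682.08 dollars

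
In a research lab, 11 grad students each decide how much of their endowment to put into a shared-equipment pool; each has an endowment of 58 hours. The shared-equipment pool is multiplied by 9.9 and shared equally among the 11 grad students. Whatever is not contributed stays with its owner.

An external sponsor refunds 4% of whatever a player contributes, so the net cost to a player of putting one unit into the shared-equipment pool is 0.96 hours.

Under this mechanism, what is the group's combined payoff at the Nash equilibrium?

With the mechanism, a contributed unit returns (9.9/11) / 0.96 = 0.9375 per unit of net cost — still below 1 — so contributing 0 remains dominant for every player.
Everyone keeps their endowment and the group total is 11 × 58 = 638.

638.00 hours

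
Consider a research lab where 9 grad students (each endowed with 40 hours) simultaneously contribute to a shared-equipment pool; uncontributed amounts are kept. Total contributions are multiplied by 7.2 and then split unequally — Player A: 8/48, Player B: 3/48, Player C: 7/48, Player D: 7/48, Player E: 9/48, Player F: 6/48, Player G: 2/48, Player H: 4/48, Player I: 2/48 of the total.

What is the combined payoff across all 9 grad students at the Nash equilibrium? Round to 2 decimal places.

For player j, contributing a unit is worthwhile iff 7.2 × (j's share) ≥ 1, i.e. iff j's share is at least 0.1389.
The shares above 0.1389 belong to Player A, Player C, Player D and Player E, contributing 40 each; the remaining 5 contribute 0. Total contributed: 160.
The shared-equipment pool pays out 7.2 × 160 = 1152.00 in total (split across the unequal shares, but the aggregate is all that matters for the group sum).
The 5 free-riders keep 40 each, adding 200. Group total = 200 + 1152.00 = 1352.00.

1352.00 hours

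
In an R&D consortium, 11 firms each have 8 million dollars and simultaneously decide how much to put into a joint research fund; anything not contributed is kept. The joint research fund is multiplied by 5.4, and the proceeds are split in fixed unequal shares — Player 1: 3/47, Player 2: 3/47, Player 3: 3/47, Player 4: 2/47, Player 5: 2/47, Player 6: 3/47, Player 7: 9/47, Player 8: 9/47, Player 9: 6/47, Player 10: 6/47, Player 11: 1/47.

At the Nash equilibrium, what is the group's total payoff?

Player j's private return per contributed unit is 5.4 × (j's share). Contributing is weakly dominant for j when that share is at least 1/5.4 = 0.1852, and contributing 0 is dominant otherwise.
Player 7 and Player 8 are above the threshold, contributing 8 each; the remaining 9 contribute 0. Total contributed: 16.
The joint research fund pays out 5.4 × 16 = 86.40 in total (split across the unequal shares, but the aggregate is all that matters for the group sum).
The 9 free-riders keep 8 each, adding 72. Group total = 72 + 86.40 = 158.40.

158.40 million dollars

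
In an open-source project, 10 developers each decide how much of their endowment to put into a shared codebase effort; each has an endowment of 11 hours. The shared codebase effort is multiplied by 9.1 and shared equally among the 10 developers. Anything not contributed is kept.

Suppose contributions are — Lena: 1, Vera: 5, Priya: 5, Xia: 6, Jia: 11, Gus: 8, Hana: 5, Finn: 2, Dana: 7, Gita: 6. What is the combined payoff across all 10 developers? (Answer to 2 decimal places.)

Total contributed: 1 + 5 + 5 + 6 + 11 + 8 + 5 + 2 + 7 + 6 = 56; total kept: 10 × 11 − 56 = 54.
The shared codebase effort pays out 9.1 × 56 = 509.60 in aggregate.
Group total = 54 + 509.60 = 563.60.

563.60 hours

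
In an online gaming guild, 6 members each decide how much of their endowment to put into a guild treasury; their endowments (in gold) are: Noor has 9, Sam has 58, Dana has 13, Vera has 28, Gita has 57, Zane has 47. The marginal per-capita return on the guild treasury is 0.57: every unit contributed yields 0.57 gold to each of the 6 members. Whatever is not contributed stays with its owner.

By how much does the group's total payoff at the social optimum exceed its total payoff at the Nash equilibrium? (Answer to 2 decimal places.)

The private return per contributed unit is 0.57 < 1 for everyone, so the Nash equilibrium is zero contribution and the group total is Σ E_j = 9 + 58 + 13 + 28 + 57 + 47 = 212.
Each contributed unit returns 3.420 to the group, so the social optimum is full contribution by everyone: group total = 3.420 × 212 = 725.04.
Efficiency loss = (3.420 − 1) × 212 = 513.04.

513.04 gold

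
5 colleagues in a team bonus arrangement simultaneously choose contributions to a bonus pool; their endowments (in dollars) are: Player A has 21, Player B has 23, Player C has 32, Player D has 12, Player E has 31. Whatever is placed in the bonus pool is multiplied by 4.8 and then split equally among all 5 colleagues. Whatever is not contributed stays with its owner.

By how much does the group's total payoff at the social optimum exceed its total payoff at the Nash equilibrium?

The private return per contributed unit is 4.8/5 = 0.9600 < 1 for every player regardless of endowment, so the Nash equilibrium is zero contribution and the group total is Σ E_j = 21 + 23 + 32 + 12 + 31 = 119.
Each contributed unit returns 4.800 to the group, so the social optimum is full contribution by everyone: group total = 4.800 × 119 = 571.20.
Efficiency loss = (4.800 − 1) × 119 = 452.20.

452.20 dollars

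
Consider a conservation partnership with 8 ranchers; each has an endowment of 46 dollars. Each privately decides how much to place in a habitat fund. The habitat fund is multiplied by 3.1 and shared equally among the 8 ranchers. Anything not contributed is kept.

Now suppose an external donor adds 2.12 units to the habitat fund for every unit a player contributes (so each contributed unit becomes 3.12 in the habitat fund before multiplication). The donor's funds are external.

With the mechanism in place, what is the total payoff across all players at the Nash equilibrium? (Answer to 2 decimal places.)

The effective private return per unit is now 3.1 × 3.12 / 8 = 1.2090 > 1, so every player's dominant strategy flips to full contribution.
At the Nash equilibrium everyone contributes 46. Group total payoff = 3.1 × 3.12 × 368 = 3559.30.

3559.30 dollars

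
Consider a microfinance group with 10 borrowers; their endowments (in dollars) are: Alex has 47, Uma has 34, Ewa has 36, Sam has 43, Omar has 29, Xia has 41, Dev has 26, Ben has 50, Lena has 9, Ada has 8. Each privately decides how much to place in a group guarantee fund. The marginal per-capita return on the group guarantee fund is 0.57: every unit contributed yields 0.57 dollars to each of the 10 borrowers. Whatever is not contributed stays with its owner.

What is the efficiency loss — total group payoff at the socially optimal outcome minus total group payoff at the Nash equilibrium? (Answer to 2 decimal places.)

1518.10 dollars

The private return per contributed unit is 0.57 < 1 for everyone, so the Nash equilibrium is zero contribution and the group total is Σ E_j = 47 + 34 + 36 + 43 + 29 + 41 + 26 + 50 + 9 + 8 = 323.
Each contributed unit returns 5.700 to the group, so the social optimum is full contribution by everyone: group total = 5.700 × 323 = 1841.10.
Efficiency loss = (5.700 − 1) × 323 = 1518.10.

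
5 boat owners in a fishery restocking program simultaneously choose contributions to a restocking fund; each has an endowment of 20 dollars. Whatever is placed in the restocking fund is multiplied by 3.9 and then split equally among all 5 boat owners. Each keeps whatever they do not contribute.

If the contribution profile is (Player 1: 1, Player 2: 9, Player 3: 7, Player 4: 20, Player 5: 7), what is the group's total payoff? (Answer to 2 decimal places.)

227.60 dollars

Total contributed: 1 + 9 + 7 + 20 + 7 = 44; total kept: 5 × 20 − 44 = 56.
The restocking fund pays out 3.9 × 44 = 171.60 in aggregate.
Group total = 56 + 171.60 = 227.60.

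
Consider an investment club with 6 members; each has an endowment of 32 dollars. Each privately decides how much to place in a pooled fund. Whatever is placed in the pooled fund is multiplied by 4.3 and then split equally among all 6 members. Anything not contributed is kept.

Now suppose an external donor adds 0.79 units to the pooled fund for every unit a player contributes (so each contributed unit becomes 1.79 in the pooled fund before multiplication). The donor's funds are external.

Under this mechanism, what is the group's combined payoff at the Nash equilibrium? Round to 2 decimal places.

Under the mechanism each unit contributed yields 4.3 × 1.79 / 6 = 1.2828 back to its contributor per unit of net cost, which exceeds 1, making full contribution the dominant choice for everyone.
At the Nash equilibrium everyone contributes 32. Group total payoff = 4.3 × 1.79 × 192 = 1477.82.

1477.82 dollars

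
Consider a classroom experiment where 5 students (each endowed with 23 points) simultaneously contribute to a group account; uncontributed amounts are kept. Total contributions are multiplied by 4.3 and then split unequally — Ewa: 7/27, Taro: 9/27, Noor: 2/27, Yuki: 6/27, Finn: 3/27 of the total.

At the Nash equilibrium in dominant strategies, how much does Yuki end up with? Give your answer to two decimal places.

66.96 points

Player j's private return per contributed unit is 4.3 × (j's share). Contributing is weakly dominant for j when that share is at least 1/4.3 = 0.2326, and contributing 0 is dominant otherwise.
Ewa and Taro are above the threshold, contributing 23 each; the remaining 3 contribute 0. Total contributed: 46.
Yuki keeps 23 and receives 4.3 × 46 × 6/27 = 43.96 from the group account, for a payoff of 66.96.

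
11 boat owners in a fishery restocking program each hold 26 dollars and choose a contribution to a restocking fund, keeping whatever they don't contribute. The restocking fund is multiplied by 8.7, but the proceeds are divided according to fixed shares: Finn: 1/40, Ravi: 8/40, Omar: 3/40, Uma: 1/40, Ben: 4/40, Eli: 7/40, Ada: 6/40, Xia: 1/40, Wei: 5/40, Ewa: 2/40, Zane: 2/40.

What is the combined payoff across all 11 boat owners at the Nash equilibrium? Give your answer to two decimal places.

For player j, contributing a unit is worthwhile iff 8.7 × (j's share) ≥ 1, i.e. iff j's share is at least 0.1149.
The shares above 0.1149 belong to Ravi, Eli, Ada and Wei, contributing 26 each; the remaining 7 contribute 0. Total contributed: 104.
The restocking fund pays out 8.7 × 104 = 904.80 in total (split across the unequal shares, but the aggregate is all that matters for the group sum).
The 7 free-riders keep 26 each, adding 182. Group total = 182 + 904.80 = 1086.80.

1086.80 dollars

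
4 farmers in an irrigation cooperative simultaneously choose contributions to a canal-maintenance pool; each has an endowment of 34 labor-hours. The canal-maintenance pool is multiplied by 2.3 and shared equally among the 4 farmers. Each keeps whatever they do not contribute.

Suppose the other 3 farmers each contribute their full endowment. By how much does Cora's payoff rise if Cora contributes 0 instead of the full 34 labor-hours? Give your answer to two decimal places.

14.45 labor-hours

Switching from a contribution of 34 to 0 lets Cora keep an extra 34 labor-hours, but lowers the canal-maintenance pool by 34, which costs Cora their own share of that drop: 2.3/4 × 34 = 19.55.
Net gain = 34 − 19.55 = 14.45. The private return per contributed unit (0.5750) is below 1, so free-riding is indeed the best response regardless of what the others do.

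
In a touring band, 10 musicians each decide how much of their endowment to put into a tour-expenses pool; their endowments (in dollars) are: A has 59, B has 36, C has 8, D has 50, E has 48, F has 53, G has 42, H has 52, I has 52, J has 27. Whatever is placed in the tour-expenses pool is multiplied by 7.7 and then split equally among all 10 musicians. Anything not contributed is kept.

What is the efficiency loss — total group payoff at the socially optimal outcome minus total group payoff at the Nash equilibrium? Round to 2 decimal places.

2860.90 dollars

The private return per contributed unit is 7.7/10 = 0.7700 < 1 for every player regardless of endowment, so the Nash equilibrium is zero contribution and the group total is Σ E_j = 59 + 36 + 8 + 50 + 48 + 53 + 42 + 52 + 52 + 27 = 427.
Each contributed unit returns 7.700 to the group, so the social optimum is full contribution by everyone: group total = 7.700 × 427 = 3287.90.
Efficiency loss = (7.700 − 1) × 427 = 2860.90.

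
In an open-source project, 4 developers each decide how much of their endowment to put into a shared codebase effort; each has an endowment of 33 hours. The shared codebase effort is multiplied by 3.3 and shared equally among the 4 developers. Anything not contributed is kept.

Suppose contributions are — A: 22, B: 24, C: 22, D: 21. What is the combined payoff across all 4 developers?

Total contributed: 22 + 24 + 22 + 21 = 89; total kept: 4 × 33 − 89 = 43.
The shared codebase effort pays out 3.3 × 89 = 293.70 in aggregate.
Group total = 43 + 293.70 = 336.70.

336.70 hours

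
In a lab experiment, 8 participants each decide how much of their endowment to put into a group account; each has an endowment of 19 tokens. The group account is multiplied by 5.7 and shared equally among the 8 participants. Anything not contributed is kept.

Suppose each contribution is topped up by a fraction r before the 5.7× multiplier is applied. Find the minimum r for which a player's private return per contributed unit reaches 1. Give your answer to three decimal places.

0.404

With matching at rate r, one contributed unit becomes (1 + r) in the group account and returns 5.7 × (1 + r) / 8 to the contributor.
Setting this equal to 1: 1 + r = 8/5.7 = 1.4035.
So the minimum matching rate is r = 1.4035 − 1 = 0.404.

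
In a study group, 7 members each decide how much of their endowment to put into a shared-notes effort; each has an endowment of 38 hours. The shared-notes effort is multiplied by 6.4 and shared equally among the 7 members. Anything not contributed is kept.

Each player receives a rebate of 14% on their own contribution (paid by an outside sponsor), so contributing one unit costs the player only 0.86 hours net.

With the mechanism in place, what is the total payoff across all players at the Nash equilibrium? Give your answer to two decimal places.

The effective private return per unit is now (6.4/7) / 0.86 = 1.0631 > 1, so every player's dominant strategy flips to full contribution.
So the Nash equilibrium is full contribution by all 7; the group earns 7 × (38 × 0.14 + 6.4 × 38) = 1739.64.

1739.64 hours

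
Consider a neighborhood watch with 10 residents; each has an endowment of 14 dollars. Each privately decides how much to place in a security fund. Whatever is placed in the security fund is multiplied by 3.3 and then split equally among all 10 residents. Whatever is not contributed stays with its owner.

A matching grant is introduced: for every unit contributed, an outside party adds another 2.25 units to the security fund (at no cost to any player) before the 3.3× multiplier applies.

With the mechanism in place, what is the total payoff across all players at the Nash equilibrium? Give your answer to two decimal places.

1501.50 dollars

The effective private return per unit is now 3.3 × 3.25 / 10 = 1.0725 > 1, so every player's dominant strategy flips to full contribution.
So the Nash equilibrium is full contribution by all 10; the group earns 3.3 × 3.25 × 140 = 1501.50.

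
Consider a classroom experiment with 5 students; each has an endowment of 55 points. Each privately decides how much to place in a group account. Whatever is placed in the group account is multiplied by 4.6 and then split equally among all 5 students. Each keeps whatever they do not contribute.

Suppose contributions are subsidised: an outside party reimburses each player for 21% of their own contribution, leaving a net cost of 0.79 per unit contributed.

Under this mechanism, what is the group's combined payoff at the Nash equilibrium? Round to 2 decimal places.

1322.75 points

Under the mechanism each unit contributed yields (4.6/5) / 0.79 = 1.1646 back to its contributor per unit of net cost, which exceeds 1, making full contribution the dominant choice for everyone.
So the Nash equilibrium is full contribution by all 5; the group earns 5 × (55 × 0.21 + 4.6 × 55) = 1322.75.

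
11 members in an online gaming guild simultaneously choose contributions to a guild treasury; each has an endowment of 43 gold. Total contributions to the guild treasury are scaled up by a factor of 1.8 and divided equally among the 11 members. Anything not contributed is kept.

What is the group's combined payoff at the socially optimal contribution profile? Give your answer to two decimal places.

Each contributed unit returns 1.800 to the group as a whole (0.1636 to each of 11 players), which exceeds 1, so the social optimum is full contribution: group total = 1.800 × 473 = 851.40.

851.40 gold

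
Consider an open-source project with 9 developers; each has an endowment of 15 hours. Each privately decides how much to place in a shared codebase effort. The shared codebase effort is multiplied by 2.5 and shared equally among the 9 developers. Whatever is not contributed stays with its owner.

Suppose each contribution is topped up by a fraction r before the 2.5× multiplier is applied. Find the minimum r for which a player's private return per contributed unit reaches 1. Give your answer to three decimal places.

With matching at rate r, one contributed unit becomes (1 + r) in the shared codebase effort and returns 2.5 × (1 + r) / 9 to the contributor.
Setting this equal to 1: 1 + r = 9/2.5 = 3.6000.
So the minimum matching rate is r = 3.6000 − 1 = 2.600.

2.600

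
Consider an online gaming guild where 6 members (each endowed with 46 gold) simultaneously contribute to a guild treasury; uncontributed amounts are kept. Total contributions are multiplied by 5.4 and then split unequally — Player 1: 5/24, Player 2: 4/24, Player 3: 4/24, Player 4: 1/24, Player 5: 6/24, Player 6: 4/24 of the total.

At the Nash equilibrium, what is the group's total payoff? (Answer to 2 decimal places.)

Each unit j contributes comes back to j as 5.4 × (j's share), so j prefers to contribute only if that share exceeds 1/5.4 = 0.1852; otherwise keeping the unit dominates.
Player 1 and Player 5 are above the threshold, contributing 46 each; the remaining 4 contribute 0. Total contributed: 92.
The guild treasury pays out 5.4 × 92 = 496.80 in total (split across the unequal shares, but the aggregate is all that matters for the group sum).
The 4 free-riders keep 46 each, adding 184. Group total = 184 + 496.80 = 680.80.

680.80 gold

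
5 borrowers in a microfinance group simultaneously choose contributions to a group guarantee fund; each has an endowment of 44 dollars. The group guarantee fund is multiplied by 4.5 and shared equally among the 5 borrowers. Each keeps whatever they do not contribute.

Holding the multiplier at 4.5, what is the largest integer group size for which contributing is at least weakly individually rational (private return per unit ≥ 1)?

4

Private return per unit is 4.5/(group size), which is ≥ 1 whenever the group size is ≤ 4.5.
The largest such integer is 4.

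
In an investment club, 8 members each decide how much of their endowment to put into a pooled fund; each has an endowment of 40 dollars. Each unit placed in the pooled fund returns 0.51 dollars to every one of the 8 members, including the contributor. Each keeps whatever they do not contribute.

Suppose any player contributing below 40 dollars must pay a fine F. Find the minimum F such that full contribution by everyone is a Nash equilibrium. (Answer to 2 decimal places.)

19.60 dollars

Given the others contribute fully, the best deviation is to contribute 0 (any partial contribution still incurs the fine and gives up units whose private return 0.51 is below 1).
Deviating from 40 to 0 saves 40 dollars but forfeits the deviator's share of the drop in the pooled fund: 0.51 × 40 = 20.40.
So the deviation gain is 40 − 20.40 = 19.60, and the fine must be at least 19.60 dollars to wipe it out.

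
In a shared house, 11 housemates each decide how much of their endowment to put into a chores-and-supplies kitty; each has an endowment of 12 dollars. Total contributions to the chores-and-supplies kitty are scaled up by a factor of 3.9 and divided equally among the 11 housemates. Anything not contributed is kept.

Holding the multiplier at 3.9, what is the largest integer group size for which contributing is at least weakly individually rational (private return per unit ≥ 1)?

3

Private return per unit is 3.9/(group size), which is ≥ 1 whenever the group size is ≤ 3.9.
The largest such integer is 3.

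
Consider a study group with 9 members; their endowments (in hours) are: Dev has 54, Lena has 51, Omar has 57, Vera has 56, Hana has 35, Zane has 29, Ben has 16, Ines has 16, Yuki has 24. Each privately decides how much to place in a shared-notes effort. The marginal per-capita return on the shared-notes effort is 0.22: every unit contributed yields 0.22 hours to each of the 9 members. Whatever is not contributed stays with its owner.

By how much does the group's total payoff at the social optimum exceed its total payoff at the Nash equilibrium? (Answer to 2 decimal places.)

331.24 hours

The private return per contributed unit is 0.22 < 1 for everyone, so the Nash equilibrium is zero contribution and the group total is Σ E_j = 54 + 51 + 57 + 56 + 35 + 29 + 16 + 16 + 24 = 338.
Each contributed unit returns 1.980 to the group, so the social optimum is full contribution by everyone: group total = 1.980 × 338 = 669.24.
Efficiency loss = (1.980 − 1) × 338 = 331.24.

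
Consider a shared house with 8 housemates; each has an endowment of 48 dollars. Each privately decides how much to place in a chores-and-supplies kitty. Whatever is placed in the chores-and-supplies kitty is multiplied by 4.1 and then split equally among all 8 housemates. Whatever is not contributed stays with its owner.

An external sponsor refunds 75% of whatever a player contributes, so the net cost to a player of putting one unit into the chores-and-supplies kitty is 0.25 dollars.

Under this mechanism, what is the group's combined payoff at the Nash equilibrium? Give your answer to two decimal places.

Under the mechanism each unit contributed yields (4.1/8) / 0.25 = 2.0500 back to its contributor per unit of net cost, which exceeds 1, making full contribution the dominant choice for everyone.
So the Nash equilibrium is full contribution by all 8; the group earns 8 × (48 × 0.75 + 4.1 × 48) = 1862.40.

1862.40 dollars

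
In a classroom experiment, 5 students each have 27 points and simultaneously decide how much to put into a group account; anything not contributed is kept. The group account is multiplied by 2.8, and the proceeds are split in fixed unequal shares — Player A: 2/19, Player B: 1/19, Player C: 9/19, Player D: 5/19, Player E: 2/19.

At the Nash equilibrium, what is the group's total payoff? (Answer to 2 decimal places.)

183.60 points

Each unit j contributes comes back to j as 2.8 × (j's share), so j prefers to contribute only if that share exceeds 1/2.8 = 0.3571; otherwise keeping the unit dominates.
Player C alone (share 9/19) is above the threshold, contributing 27; the remaining 4 contribute 0. Total contributed: 27.
The group account pays out 2.8 × 27 = 75.60 in total (split across the unequal shares, but the aggregate is all that matters for the group sum).
The 4 free-riders keep 27 each, adding 108. Group total = 108 + 75.60 = 183.60.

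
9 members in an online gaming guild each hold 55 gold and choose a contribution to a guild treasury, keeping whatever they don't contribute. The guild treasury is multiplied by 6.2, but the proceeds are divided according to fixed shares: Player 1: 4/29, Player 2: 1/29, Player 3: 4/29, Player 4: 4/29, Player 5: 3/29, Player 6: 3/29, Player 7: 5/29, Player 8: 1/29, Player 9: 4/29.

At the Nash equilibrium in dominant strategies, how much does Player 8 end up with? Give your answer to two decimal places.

Each unit j contributes comes back to j as 6.2 × (j's share), so j prefers to contribute only if that share exceeds 1/6.2 = 0.1613; otherwise keeping the unit dominates.
Only Player 7 (5/29) clears that bar, contributing 55; the remaining 8 contribute 0. Total contributed: 55.
Player 8 keeps 55 and receives 6.2 × 55 × 1/29 = 11.76 from the guild treasury, for a payoff of 66.76.

66.76 gold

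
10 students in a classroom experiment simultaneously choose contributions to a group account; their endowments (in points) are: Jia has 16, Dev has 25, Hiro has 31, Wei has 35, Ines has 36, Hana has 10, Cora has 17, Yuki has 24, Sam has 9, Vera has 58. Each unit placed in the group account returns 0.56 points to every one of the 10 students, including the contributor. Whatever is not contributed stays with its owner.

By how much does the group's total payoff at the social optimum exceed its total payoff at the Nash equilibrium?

1200.60 points

The private return per contributed unit is 0.56 < 1 for everyone, so the Nash equilibrium is zero contribution and the group total is Σ E_j = 16 + 25 + 31 + 35 + 36 + 10 + 17 + 24 + 9 + 58 = 261.
Each contributed unit returns 5.600 to the group, so the social optimum is full contribution by everyone: group total = 5.600 × 261 = 1461.60.
Efficiency loss = (5.600 − 1) × 261 = 1200.60.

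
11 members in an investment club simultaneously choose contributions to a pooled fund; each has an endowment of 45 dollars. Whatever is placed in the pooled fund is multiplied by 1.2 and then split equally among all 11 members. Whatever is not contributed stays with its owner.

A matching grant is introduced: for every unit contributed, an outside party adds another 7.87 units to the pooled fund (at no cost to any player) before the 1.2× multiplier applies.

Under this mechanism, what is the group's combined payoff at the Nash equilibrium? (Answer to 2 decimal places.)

495.00 dollars

With the mechanism, a contributed unit returns 1.2 × 8.87 / 11 = 0.9676 per unit of net cost — still below 1 — so contributing 0 remains dominant for every player.
At the Nash equilibrium no one contributes; group total payoff = 11 × 45 = 495.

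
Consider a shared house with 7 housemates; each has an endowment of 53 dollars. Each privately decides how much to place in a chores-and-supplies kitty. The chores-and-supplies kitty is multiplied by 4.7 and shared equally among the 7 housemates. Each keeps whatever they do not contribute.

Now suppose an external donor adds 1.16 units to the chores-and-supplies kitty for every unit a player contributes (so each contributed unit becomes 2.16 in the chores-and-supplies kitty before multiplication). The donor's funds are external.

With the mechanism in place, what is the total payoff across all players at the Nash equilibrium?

The effective private return per unit is now 4.7 × 2.16 / 7 = 1.4503 > 1, so every player's dominant strategy flips to full contribution.
So the Nash equilibrium is full contribution by all 7; the group earns 4.7 × 2.16 × 371 = 3766.39.

3766.39 dollars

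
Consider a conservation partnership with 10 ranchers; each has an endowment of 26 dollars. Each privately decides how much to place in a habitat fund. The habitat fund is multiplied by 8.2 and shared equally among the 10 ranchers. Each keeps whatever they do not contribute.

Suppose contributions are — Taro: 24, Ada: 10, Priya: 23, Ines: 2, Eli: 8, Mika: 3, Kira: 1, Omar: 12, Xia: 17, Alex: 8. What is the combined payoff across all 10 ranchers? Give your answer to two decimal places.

Total contributed: 24 + 10 + 23 + 2 + 8 + 3 + 1 + 12 + 17 + 8 = 108; total kept: 10 × 26 − 108 = 152.
The habitat fund pays out 8.2 × 108 = 885.60 in aggregate.
Group total = 152 + 885.60 = 1037.60.

1037.60 dollars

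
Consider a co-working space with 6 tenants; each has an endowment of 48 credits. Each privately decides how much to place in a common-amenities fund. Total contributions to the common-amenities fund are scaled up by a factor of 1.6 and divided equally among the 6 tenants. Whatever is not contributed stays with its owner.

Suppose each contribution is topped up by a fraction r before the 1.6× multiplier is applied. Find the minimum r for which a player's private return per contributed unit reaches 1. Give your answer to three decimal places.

With matching at rate r, one contributed unit becomes (1 + r) in the common-amenities fund and returns 1.6 × (1 + r) / 6 to the contributor.
Setting this equal to 1: 1 + r = 6/1.6 = 3.7500.
So the minimum matching rate is r = 3.7500 − 1 = 2.750.

2.750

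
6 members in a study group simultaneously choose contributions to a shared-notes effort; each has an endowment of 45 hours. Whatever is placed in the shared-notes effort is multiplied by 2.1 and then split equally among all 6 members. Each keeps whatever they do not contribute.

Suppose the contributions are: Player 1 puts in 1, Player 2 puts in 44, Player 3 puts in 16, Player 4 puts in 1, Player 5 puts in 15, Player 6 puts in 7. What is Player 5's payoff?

59.40 hours

Total contributed: 1 + 44 + 16 + 1 + 15 + 7 = 84.
Each receives 2.1 × 84 / 6 = 29.40 from the shared-notes effort.
Player 5 keeps 45 − 15 = 30, so Player 5's payoff is 30 + 29.40 = 59.40.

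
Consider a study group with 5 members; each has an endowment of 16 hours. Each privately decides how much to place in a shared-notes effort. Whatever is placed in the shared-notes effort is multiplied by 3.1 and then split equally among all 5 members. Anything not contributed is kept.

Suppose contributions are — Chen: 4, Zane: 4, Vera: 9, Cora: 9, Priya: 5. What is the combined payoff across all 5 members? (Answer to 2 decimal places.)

145.10 hours

Total contributed: 4 + 4 + 9 + 9 + 5 = 31; total kept: 5 × 16 − 31 = 49.
The shared-notes effort pays out 3.1 × 31 = 96.10 in aggregate.
Group total = 49 + 96.10 = 145.10.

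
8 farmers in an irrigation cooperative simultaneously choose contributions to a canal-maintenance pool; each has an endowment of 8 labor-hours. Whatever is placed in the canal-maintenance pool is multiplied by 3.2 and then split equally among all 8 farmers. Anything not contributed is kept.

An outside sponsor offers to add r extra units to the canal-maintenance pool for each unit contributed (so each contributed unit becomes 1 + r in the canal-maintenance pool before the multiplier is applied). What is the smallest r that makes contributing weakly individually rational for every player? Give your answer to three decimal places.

1.500

With matching at rate r, one contributed unit becomes (1 + r) in the canal-maintenance pool and returns 3.2 × (1 + r) / 8 to the contributor.
Setting this equal to 1: 1 + r = 8/3.2 = 2.5000.
So the minimum matching rate is r = 2.5000 − 1 = 1.500.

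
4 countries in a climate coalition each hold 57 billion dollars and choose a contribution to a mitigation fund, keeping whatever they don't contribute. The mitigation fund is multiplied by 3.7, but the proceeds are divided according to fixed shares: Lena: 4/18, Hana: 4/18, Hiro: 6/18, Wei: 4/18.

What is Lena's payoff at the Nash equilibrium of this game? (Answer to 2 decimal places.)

103.87 billion dollars

For player j, contributing a unit is worthwhile iff 3.7 × (j's share) ≥ 1, i.e. iff j's share is at least 0.2703.
Only Hiro (6/18) clears that bar, contributing 57; the remaining 3 contribute 0. Total contributed: 57.
Lena keeps 57 and receives 3.7 × 57 × 4/18 = 46.87 from the mitigation fund, for a payoff of 103.87.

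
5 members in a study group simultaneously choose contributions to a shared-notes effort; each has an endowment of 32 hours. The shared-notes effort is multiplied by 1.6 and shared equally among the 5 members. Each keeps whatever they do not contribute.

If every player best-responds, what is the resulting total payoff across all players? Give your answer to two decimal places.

Each contributed unit returns 1.6/5 = 0.3200 to its contributor — below 1 — so contributing 0 is dominant for every player. At the Nash equilibrium everyone keeps their 32, and the group total is 5 × 32 = 160.

160.00 hours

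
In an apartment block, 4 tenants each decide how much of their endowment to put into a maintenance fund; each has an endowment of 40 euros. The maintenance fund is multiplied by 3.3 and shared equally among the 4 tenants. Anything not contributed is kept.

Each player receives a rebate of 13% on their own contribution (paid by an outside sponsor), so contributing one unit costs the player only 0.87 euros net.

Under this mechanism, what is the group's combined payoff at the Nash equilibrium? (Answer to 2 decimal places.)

With the mechanism, a contributed unit returns (3.3/4) / 0.87 = 0.9483 per unit of net cost — still below 1 — so contributing 0 remains dominant for every player.
Everyone keeps their endowment and the group total is 4 × 40 = 160.

160.00 euros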